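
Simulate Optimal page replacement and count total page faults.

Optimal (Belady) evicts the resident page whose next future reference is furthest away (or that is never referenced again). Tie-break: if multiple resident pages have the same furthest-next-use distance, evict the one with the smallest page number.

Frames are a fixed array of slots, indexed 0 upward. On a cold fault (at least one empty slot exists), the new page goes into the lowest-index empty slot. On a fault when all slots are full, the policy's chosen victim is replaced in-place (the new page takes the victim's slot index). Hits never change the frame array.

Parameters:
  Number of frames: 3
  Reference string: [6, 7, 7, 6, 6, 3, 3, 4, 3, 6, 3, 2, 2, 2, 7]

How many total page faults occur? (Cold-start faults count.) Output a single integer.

Step 0: ref 6 → FAULT, frames=[6,-,-]
Step 1: ref 7 → FAULT, frames=[6,7,-]
Step 2: ref 7 → HIT, frames=[6,7,-]
Step 3: ref 6 → HIT, frames=[6,7,-]
Step 4: ref 6 → HIT, frames=[6,7,-]
Step 5: ref 3 → FAULT, frames=[6,7,3]
Step 6: ref 3 → HIT, frames=[6,7,3]
Step 7: ref 4 → FAULT (evict 7), frames=[6,4,3]
Step 8: ref 3 → HIT, frames=[6,4,3]
Step 9: ref 6 → HIT, frames=[6,4,3]
Step 10: ref 3 → HIT, frames=[6,4,3]
Step 11: ref 2 → FAULT (evict 3), frames=[6,4,2]
Step 12: ref 2 → HIT, frames=[6,4,2]
Step 13: ref 2 → HIT, frames=[6,4,2]
Step 14: ref 7 → FAULT (evict 2), frames=[6,4,7]
Total faults: 6

Answer: 6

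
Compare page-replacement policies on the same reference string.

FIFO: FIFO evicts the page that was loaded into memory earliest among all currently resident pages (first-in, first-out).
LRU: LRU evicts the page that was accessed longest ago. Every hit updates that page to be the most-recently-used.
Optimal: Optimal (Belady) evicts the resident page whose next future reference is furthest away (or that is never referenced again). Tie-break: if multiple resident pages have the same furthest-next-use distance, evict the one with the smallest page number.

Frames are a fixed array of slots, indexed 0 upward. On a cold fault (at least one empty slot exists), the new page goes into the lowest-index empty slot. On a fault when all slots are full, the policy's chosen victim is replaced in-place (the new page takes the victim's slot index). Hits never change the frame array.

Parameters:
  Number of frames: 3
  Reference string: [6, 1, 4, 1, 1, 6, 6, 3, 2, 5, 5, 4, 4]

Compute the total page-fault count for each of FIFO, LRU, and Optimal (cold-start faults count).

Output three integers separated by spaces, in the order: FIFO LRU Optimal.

--- FIFO ---
  step 0: ref 6 -> FAULT, frames=[6,-,-] (faults so far: 1)
  step 1: ref 1 -> FAULT, frames=[6,1,-] (faults so far: 2)
  step 2: ref 4 -> FAULT, frames=[6,1,4] (faults so far: 3)
  step 3: ref 1 -> HIT, frames=[6,1,4] (faults so far: 3)
  step 4: ref 1 -> HIT, frames=[6,1,4] (faults so far: 3)
  step 5: ref 6 -> HIT, frames=[6,1,4] (faults so far: 3)
  step 6: ref 6 -> HIT, frames=[6,1,4] (faults so far: 3)
  step 7: ref 3 -> FAULT, evict 6, frames=[3,1,4] (faults so far: 4)
  step 8: ref 2 -> FAULT, evict 1, frames=[3,2,4] (faults so far: 5)
  step 9: ref 5 -> FAULT, evict 4, frames=[3,2,5] (faults so far: 6)
  step 10: ref 5 -> HIT, frames=[3,2,5] (faults so far: 6)
  step 11: ref 4 -> FAULT, evict 3, frames=[4,2,5] (faults so far: 7)
  step 12: ref 4 -> HIT, frames=[4,2,5] (faults so far: 7)
  FIFO total faults: 7
--- LRU ---
  step 0: ref 6 -> FAULT, frames=[6,-,-] (faults so far: 1)
  step 1: ref 1 -> FAULT, frames=[6,1,-] (faults so far: 2)
  step 2: ref 4 -> FAULT, frames=[6,1,4] (faults so far: 3)
  step 3: ref 1 -> HIT, frames=[6,1,4] (faults so far: 3)
  step 4: ref 1 -> HIT, frames=[6,1,4] (faults so far: 3)
  step 5: ref 6 -> HIT, frames=[6,1,4] (faults so far: 3)
  step 6: ref 6 -> HIT, frames=[6,1,4] (faults so far: 3)
  step 7: ref 3 -> FAULT, evict 4, frames=[6,1,3] (faults so far: 4)
  step 8: ref 2 -> FAULT, evict 1, frames=[6,2,3] (faults so far: 5)
  step 9: ref 5 -> FAULT, evict 6, frames=[5,2,3] (faults so far: 6)
  step 10: ref 5 -> HIT, frames=[5,2,3] (faults so far: 6)
  step 11: ref 4 -> FAULT, evict 3, frames=[5,2,4] (faults so far: 7)
  step 12: ref 4 -> HIT, frames=[5,2,4] (faults so far: 7)
  LRU total faults: 7
--- Optimal ---
  step 0: ref 6 -> FAULT, frames=[6,-,-] (faults so far: 1)
  step 1: ref 1 -> FAULT, frames=[6,1,-] (faults so far: 2)
  step 2: ref 4 -> FAULT, frames=[6,1,4] (faults so far: 3)
  step 3: ref 1 -> HIT, frames=[6,1,4] (faults so far: 3)
  step 4: ref 1 -> HIT, frames=[6,1,4] (faults so far: 3)
  step 5: ref 6 -> HIT, frames=[6,1,4] (faults so far: 3)
  step 6: ref 6 -> HIT, frames=[6,1,4] (faults so far: 3)
  step 7: ref 3 -> FAULT, evict 1, frames=[6,3,4] (faults so far: 4)
  step 8: ref 2 -> FAULT, evict 3, frames=[6,2,4] (faults so far: 5)
  step 9: ref 5 -> FAULT, evict 2, frames=[6,5,4] (faults so far: 6)
  step 10: ref 5 -> HIT, frames=[6,5,4] (faults so far: 6)
  step 11: ref 4 -> HIT, frames=[6,5,4] (faults so far: 6)
  step 12: ref 4 -> HIT, frames=[6,5,4] (faults so far: 6)
  Optimal total faults: 6

Answer: 7 7 6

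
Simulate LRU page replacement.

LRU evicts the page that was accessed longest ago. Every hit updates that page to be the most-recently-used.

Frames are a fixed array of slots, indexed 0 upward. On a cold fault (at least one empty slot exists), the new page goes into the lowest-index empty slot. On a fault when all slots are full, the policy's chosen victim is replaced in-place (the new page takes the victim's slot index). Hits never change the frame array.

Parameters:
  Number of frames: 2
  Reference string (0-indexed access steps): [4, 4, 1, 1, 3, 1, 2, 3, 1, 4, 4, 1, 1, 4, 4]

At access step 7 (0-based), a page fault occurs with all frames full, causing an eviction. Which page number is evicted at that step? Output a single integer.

Answer: 1

Derivation:
Step 0: ref 4 -> FAULT, frames=[4,-]
Step 1: ref 4 -> HIT, frames=[4,-]
Step 2: ref 1 -> FAULT, frames=[4,1]
Step 3: ref 1 -> HIT, frames=[4,1]
Step 4: ref 3 -> FAULT, evict 4, frames=[3,1]
Step 5: ref 1 -> HIT, frames=[3,1]
Step 6: ref 2 -> FAULT, evict 3, frames=[2,1]
Step 7: ref 3 -> FAULT, evict 1, frames=[2,3]
At step 7: evicted page 1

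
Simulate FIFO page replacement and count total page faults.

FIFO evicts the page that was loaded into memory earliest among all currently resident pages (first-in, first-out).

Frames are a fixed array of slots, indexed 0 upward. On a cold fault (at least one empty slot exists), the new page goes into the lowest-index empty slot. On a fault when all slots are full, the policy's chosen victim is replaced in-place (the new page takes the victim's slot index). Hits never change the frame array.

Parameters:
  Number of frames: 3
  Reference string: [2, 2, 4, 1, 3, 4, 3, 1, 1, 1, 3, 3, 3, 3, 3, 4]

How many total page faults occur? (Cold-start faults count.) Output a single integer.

Answer: 4

Derivation:
Step 0: ref 2 → FAULT, frames=[2,-,-]
Step 1: ref 2 → HIT, frames=[2,-,-]
Step 2: ref 4 → FAULT, frames=[2,4,-]
Step 3: ref 1 → FAULT, frames=[2,4,1]
Step 4: ref 3 → FAULT (evict 2), frames=[3,4,1]
Step 5: ref 4 → HIT, frames=[3,4,1]
Step 6: ref 3 → HIT, frames=[3,4,1]
Step 7: ref 1 → HIT, frames=[3,4,1]
Step 8: ref 1 → HIT, frames=[3,4,1]
Step 9: ref 1 → HIT, frames=[3,4,1]
Step 10: ref 3 → HIT, frames=[3,4,1]
Step 11: ref 3 → HIT, frames=[3,4,1]
Step 12: ref 3 → HIT, frames=[3,4,1]
Step 13: ref 3 → HIT, frames=[3,4,1]
Step 14: ref 3 → HIT, frames=[3,4,1]
Step 15: ref 4 → HIT, frames=[3,4,1]
Total faults: 4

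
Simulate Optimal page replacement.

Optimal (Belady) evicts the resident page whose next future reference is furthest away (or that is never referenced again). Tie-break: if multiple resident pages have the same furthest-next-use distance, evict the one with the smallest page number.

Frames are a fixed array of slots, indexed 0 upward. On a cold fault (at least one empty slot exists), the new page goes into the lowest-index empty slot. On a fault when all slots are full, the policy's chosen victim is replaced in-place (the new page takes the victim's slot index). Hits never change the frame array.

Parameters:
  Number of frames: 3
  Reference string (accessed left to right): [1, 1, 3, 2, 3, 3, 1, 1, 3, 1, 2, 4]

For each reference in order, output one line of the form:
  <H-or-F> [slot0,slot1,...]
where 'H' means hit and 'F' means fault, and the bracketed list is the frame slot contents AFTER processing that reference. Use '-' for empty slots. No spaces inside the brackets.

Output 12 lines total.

F [1,-,-]
H [1,-,-]
F [1,3,-]
F [1,3,2]
H [1,3,2]
H [1,3,2]
H [1,3,2]
H [1,3,2]
H [1,3,2]
H [1,3,2]
H [1,3,2]
F [4,3,2]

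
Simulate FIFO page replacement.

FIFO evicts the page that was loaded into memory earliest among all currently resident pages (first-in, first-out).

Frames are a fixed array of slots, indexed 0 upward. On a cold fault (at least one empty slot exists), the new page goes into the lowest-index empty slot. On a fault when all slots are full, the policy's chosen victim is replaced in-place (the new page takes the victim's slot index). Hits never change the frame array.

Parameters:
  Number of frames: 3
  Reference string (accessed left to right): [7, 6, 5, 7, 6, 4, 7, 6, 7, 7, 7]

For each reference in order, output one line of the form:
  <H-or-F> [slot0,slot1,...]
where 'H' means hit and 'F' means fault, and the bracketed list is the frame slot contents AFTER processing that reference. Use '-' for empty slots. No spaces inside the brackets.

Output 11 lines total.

F [7,-,-]
F [7,6,-]
F [7,6,5]
H [7,6,5]
H [7,6,5]
F [4,6,5]
F [4,7,5]
F [4,7,6]
H [4,7,6]
H [4,7,6]
H [4,7,6]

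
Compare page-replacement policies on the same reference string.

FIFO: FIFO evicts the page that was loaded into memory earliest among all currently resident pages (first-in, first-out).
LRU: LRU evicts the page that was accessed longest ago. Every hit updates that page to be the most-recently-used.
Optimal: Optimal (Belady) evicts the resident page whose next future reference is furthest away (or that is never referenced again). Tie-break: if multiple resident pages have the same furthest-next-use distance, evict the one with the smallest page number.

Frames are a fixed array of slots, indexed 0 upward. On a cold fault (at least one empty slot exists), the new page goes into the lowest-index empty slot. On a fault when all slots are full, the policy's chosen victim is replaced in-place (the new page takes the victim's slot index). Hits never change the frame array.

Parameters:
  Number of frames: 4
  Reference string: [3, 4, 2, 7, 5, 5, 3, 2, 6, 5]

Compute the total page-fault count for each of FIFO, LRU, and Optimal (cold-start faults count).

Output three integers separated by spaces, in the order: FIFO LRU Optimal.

--- FIFO ---
  step 0: ref 3 -> FAULT, frames=[3,-,-,-] (faults so far: 1)
  step 1: ref 4 -> FAULT, frames=[3,4,-,-] (faults so far: 2)
  step 2: ref 2 -> FAULT, frames=[3,4,2,-] (faults so far: 3)
  step 3: ref 7 -> FAULT, frames=[3,4,2,7] (faults so far: 4)
  step 4: ref 5 -> FAULT, evict 3, frames=[5,4,2,7] (faults so far: 5)
  step 5: ref 5 -> HIT, frames=[5,4,2,7] (faults so far: 5)
  step 6: ref 3 -> FAULT, evict 4, frames=[5,3,2,7] (faults so far: 6)
  step 7: ref 2 -> HIT, frames=[5,3,2,7] (faults so far: 6)
  step 8: ref 6 -> FAULT, evict 2, frames=[5,3,6,7] (faults so far: 7)
  step 9: ref 5 -> HIT, frames=[5,3,6,7] (faults so far: 7)
  FIFO total faults: 7
--- LRU ---
  step 0: ref 3 -> FAULT, frames=[3,-,-,-] (faults so far: 1)
  step 1: ref 4 -> FAULT, frames=[3,4,-,-] (faults so far: 2)
  step 2: ref 2 -> FAULT, frames=[3,4,2,-] (faults so far: 3)
  step 3: ref 7 -> FAULT, frames=[3,4,2,7] (faults so far: 4)
  step 4: ref 5 -> FAULT, evict 3, frames=[5,4,2,7] (faults so far: 5)
  step 5: ref 5 -> HIT, frames=[5,4,2,7] (faults so far: 5)
  step 6: ref 3 -> FAULT, evict 4, frames=[5,3,2,7] (faults so far: 6)
  step 7: ref 2 -> HIT, frames=[5,3,2,7] (faults so far: 6)
  step 8: ref 6 -> FAULT, evict 7, frames=[5,3,2,6] (faults so far: 7)
  step 9: ref 5 -> HIT, frames=[5,3,2,6] (faults so far: 7)
  LRU total faults: 7
--- Optimal ---
  step 0: ref 3 -> FAULT, frames=[3,-,-,-] (faults so far: 1)
  step 1: ref 4 -> FAULT, frames=[3,4,-,-] (faults so far: 2)
  step 2: ref 2 -> FAULT, frames=[3,4,2,-] (faults so far: 3)
  step 3: ref 7 -> FAULT, frames=[3,4,2,7] (faults so far: 4)
  step 4: ref 5 -> FAULT, evict 4, frames=[3,5,2,7] (faults so far: 5)
  step 5: ref 5 -> HIT, frames=[3,5,2,7] (faults so far: 5)
  step 6: ref 3 -> HIT, frames=[3,5,2,7] (faults so far: 5)
  step 7: ref 2 -> HIT, frames=[3,5,2,7] (faults so far: 5)
  step 8: ref 6 -> FAULT, evict 2, frames=[3,5,6,7] (faults so far: 6)
  step 9: ref 5 -> HIT, frames=[3,5,6,7] (faults so far: 6)
  Optimal total faults: 6

Answer: 7 7 6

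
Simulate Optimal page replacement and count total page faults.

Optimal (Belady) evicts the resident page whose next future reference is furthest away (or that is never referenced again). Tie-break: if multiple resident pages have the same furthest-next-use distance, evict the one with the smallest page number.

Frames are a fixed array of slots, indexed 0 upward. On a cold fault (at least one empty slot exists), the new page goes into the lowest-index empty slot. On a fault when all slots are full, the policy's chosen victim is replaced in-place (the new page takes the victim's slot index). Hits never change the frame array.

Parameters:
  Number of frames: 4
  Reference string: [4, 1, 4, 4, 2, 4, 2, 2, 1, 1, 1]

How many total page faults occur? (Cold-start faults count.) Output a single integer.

Answer: 3

Derivation:
Step 0: ref 4 → FAULT, frames=[4,-,-,-]
Step 1: ref 1 → FAULT, frames=[4,1,-,-]
Step 2: ref 4 → HIT, frames=[4,1,-,-]
Step 3: ref 4 → HIT, frames=[4,1,-,-]
Step 4: ref 2 → FAULT, frames=[4,1,2,-]
Step 5: ref 4 → HIT, frames=[4,1,2,-]
Step 6: ref 2 → HIT, frames=[4,1,2,-]
Step 7: ref 2 → HIT, frames=[4,1,2,-]
Step 8: ref 1 → HIT, frames=[4,1,2,-]
Step 9: ref 1 → HIT, frames=[4,1,2,-]
Step 10: ref 1 → HIT, frames=[4,1,2,-]
Total faults: 3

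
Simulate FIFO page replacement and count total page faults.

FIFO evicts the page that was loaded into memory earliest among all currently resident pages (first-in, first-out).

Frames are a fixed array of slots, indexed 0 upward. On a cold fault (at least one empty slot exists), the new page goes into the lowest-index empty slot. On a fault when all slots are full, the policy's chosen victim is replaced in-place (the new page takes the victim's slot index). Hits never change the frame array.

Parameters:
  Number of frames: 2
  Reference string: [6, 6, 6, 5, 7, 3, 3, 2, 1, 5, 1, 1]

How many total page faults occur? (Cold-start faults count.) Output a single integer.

Answer: 7

Derivation:
Step 0: ref 6 → FAULT, frames=[6,-]
Step 1: ref 6 → HIT, frames=[6,-]
Step 2: ref 6 → HIT, frames=[6,-]
Step 3: ref 5 → FAULT, frames=[6,5]
Step 4: ref 7 → FAULT (evict 6), frames=[7,5]
Step 5: ref 3 → FAULT (evict 5), frames=[7,3]
Step 6: ref 3 → HIT, frames=[7,3]
Step 7: ref 2 → FAULT (evict 7), frames=[2,3]
Step 8: ref 1 → FAULT (evict 3), frames=[2,1]
Step 9: ref 5 → FAULT (evict 2), frames=[5,1]
Step 10: ref 1 → HIT, frames=[5,1]
Step 11: ref 1 → HIT, frames=[5,1]
Total faults: 7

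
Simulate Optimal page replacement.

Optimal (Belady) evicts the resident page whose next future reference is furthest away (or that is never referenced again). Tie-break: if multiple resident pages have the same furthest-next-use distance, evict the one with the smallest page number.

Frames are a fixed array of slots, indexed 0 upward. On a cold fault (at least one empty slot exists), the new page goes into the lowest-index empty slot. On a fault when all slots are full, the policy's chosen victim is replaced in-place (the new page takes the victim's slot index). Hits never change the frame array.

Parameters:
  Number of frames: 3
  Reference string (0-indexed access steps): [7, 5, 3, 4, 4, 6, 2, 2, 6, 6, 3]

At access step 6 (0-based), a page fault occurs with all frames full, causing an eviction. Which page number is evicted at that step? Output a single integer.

Step 0: ref 7 -> FAULT, frames=[7,-,-]
Step 1: ref 5 -> FAULT, frames=[7,5,-]
Step 2: ref 3 -> FAULT, frames=[7,5,3]
Step 3: ref 4 -> FAULT, evict 5, frames=[7,4,3]
Step 4: ref 4 -> HIT, frames=[7,4,3]
Step 5: ref 6 -> FAULT, evict 4, frames=[7,6,3]
Step 6: ref 2 -> FAULT, evict 7, frames=[2,6,3]
At step 6: evicted page 7

Answer: 7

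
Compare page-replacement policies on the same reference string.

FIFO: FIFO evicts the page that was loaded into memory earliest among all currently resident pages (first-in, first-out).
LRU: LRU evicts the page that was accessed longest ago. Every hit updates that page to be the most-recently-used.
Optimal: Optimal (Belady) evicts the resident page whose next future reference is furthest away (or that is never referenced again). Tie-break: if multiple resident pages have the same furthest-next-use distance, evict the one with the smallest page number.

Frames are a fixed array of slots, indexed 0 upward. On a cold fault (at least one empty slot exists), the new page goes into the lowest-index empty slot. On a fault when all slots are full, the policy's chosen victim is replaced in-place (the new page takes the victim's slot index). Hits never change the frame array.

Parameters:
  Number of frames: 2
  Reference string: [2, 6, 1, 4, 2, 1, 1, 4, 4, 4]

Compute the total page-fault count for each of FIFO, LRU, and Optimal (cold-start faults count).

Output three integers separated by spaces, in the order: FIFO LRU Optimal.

Answer: 7 7 5

Derivation:
--- FIFO ---
  step 0: ref 2 -> FAULT, frames=[2,-] (faults so far: 1)
  step 1: ref 6 -> FAULT, frames=[2,6] (faults so far: 2)
  step 2: ref 1 -> FAULT, evict 2, frames=[1,6] (faults so far: 3)
  step 3: ref 4 -> FAULT, evict 6, frames=[1,4] (faults so far: 4)
  step 4: ref 2 -> FAULT, evict 1, frames=[2,4] (faults so far: 5)
  step 5: ref 1 -> FAULT, evict 4, frames=[2,1] (faults so far: 6)
  step 6: ref 1 -> HIT, frames=[2,1] (faults so far: 6)
  step 7: ref 4 -> FAULT, evict 2, frames=[4,1] (faults so far: 7)
  step 8: ref 4 -> HIT, frames=[4,1] (faults so far: 7)
  step 9: ref 4 -> HIT, frames=[4,1] (faults so far: 7)
  FIFO total faults: 7
--- LRU ---
  step 0: ref 2 -> FAULT, frames=[2,-] (faults so far: 1)
  step 1: ref 6 -> FAULT, frames=[2,6] (faults so far: 2)
  step 2: ref 1 -> FAULT, evict 2, frames=[1,6] (faults so far: 3)
  step 3: ref 4 -> FAULT, evict 6, frames=[1,4] (faults so far: 4)
  step 4: ref 2 -> FAULT, evict 1, frames=[2,4] (faults so far: 5)
  step 5: ref 1 -> FAULT, evict 4, frames=[2,1] (faults so far: 6)
  step 6: ref 1 -> HIT, frames=[2,1] (faults so far: 6)
  step 7: ref 4 -> FAULT, evict 2, frames=[4,1] (faults so far: 7)
  step 8: ref 4 -> HIT, frames=[4,1] (faults so far: 7)
  step 9: ref 4 -> HIT, frames=[4,1] (faults so far: 7)
  LRU total faults: 7
--- Optimal ---
  step 0: ref 2 -> FAULT, frames=[2,-] (faults so far: 1)
  step 1: ref 6 -> FAULT, frames=[2,6] (faults so far: 2)
  step 2: ref 1 -> FAULT, evict 6, frames=[2,1] (faults so far: 3)
  step 3: ref 4 -> FAULT, evict 1, frames=[2,4] (faults so far: 4)
  step 4: ref 2 -> HIT, frames=[2,4] (faults so far: 4)
  step 5: ref 1 -> FAULT, evict 2, frames=[1,4] (faults so far: 5)
  step 6: ref 1 -> HIT, frames=[1,4] (faults so far: 5)
  step 7: ref 4 -> HIT, frames=[1,4] (faults so far: 5)
  step 8: ref 4 -> HIT, frames=[1,4] (faults so far: 5)
  step 9: ref 4 -> HIT, frames=[1,4] (faults so far: 5)
  Optimal total faults: 5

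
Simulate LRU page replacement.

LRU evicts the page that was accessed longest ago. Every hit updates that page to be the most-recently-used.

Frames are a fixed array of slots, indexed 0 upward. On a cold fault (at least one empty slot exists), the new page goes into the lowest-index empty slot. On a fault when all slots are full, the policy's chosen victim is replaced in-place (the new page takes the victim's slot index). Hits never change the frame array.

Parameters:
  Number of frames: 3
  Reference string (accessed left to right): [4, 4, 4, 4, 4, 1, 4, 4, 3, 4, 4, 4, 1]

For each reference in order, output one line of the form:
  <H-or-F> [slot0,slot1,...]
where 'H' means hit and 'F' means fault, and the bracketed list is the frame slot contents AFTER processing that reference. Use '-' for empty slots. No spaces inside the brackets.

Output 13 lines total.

F [4,-,-]
H [4,-,-]
H [4,-,-]
H [4,-,-]
H [4,-,-]
F [4,1,-]
H [4,1,-]
H [4,1,-]
F [4,1,3]
H [4,1,3]
H [4,1,3]
H [4,1,3]
H [4,1,3]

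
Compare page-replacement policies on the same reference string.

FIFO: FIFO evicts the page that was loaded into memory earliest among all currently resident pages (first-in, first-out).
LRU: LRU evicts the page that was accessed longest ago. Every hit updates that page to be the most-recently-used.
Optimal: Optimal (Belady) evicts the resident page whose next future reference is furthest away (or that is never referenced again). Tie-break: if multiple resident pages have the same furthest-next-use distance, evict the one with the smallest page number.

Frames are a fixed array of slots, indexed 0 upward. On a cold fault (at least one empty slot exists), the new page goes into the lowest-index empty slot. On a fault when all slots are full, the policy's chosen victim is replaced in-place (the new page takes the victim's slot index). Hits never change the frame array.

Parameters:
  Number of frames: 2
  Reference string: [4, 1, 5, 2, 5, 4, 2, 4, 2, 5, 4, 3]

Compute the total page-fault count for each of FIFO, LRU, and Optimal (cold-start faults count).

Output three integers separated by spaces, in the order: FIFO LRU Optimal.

--- FIFO ---
  step 0: ref 4 -> FAULT, frames=[4,-] (faults so far: 1)
  step 1: ref 1 -> FAULT, frames=[4,1] (faults so far: 2)
  step 2: ref 5 -> FAULT, evict 4, frames=[5,1] (faults so far: 3)
  step 3: ref 2 -> FAULT, evict 1, frames=[5,2] (faults so far: 4)
  step 4: ref 5 -> HIT, frames=[5,2] (faults so far: 4)
  step 5: ref 4 -> FAULT, evict 5, frames=[4,2] (faults so far: 5)
  step 6: ref 2 -> HIT, frames=[4,2] (faults so far: 5)
  step 7: ref 4 -> HIT, frames=[4,2] (faults so far: 5)
  step 8: ref 2 -> HIT, frames=[4,2] (faults so far: 5)
  step 9: ref 5 -> FAULT, evict 2, frames=[4,5] (faults so far: 6)
  step 10: ref 4 -> HIT, frames=[4,5] (faults so far: 6)
  step 11: ref 3 -> FAULT, evict 4, frames=[3,5] (faults so far: 7)
  FIFO total faults: 7
--- LRU ---
  step 0: ref 4 -> FAULT, frames=[4,-] (faults so far: 1)
  step 1: ref 1 -> FAULT, frames=[4,1] (faults so far: 2)
  step 2: ref 5 -> FAULT, evict 4, frames=[5,1] (faults so far: 3)
  step 3: ref 2 -> FAULT, evict 1, frames=[5,2] (faults so far: 4)
  step 4: ref 5 -> HIT, frames=[5,2] (faults so far: 4)
  step 5: ref 4 -> FAULT, evict 2, frames=[5,4] (faults so far: 5)
  step 6: ref 2 -> FAULT, evict 5, frames=[2,4] (faults so far: 6)
  step 7: ref 4 -> HIT, frames=[2,4] (faults so far: 6)
  step 8: ref 2 -> HIT, frames=[2,4] (faults so far: 6)
  step 9: ref 5 -> FAULT, evict 4, frames=[2,5] (faults so far: 7)
  step 10: ref 4 -> FAULT, evict 2, frames=[4,5] (faults so far: 8)
  step 11: ref 3 -> FAULT, evict 5, frames=[4,3] (faults so far: 9)
  LRU total faults: 9
--- Optimal ---
  step 0: ref 4 -> FAULT, frames=[4,-] (faults so far: 1)
  step 1: ref 1 -> FAULT, frames=[4,1] (faults so far: 2)
  step 2: ref 5 -> FAULT, evict 1, frames=[4,5] (faults so far: 3)
  step 3: ref 2 -> FAULT, evict 4, frames=[2,5] (faults so far: 4)
  step 4: ref 5 -> HIT, frames=[2,5] (faults so far: 4)
  step 5: ref 4 -> FAULT, evict 5, frames=[2,4] (faults so far: 5)
  step 6: ref 2 -> HIT, frames=[2,4] (faults so far: 5)
  step 7: ref 4 -> HIT, frames=[2,4] (faults so far: 5)
  step 8: ref 2 -> HIT, frames=[2,4] (faults so far: 5)
  step 9: ref 5 -> FAULT, evict 2, frames=[5,4] (faults so far: 6)
  step 10: ref 4 -> HIT, frames=[5,4] (faults so far: 6)
  step 11: ref 3 -> FAULT, evict 4, frames=[5,3] (faults so far: 7)
  Optimal total faults: 7

Answer: 7 9 7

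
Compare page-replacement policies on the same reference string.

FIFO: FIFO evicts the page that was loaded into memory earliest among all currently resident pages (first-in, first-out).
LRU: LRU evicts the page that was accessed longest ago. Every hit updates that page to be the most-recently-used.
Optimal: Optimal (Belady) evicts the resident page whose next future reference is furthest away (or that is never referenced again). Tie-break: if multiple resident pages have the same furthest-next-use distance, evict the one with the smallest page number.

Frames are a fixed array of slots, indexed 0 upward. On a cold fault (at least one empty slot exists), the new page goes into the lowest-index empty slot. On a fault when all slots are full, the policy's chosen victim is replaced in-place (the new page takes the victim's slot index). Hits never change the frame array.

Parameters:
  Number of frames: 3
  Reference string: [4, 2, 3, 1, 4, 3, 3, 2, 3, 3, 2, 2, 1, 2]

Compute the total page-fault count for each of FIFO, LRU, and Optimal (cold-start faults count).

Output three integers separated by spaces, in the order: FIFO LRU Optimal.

--- FIFO ---
  step 0: ref 4 -> FAULT, frames=[4,-,-] (faults so far: 1)
  step 1: ref 2 -> FAULT, frames=[4,2,-] (faults so far: 2)
  step 2: ref 3 -> FAULT, frames=[4,2,3] (faults so far: 3)
  step 3: ref 1 -> FAULT, evict 4, frames=[1,2,3] (faults so far: 4)
  step 4: ref 4 -> FAULT, evict 2, frames=[1,4,3] (faults so far: 5)
  step 5: ref 3 -> HIT, frames=[1,4,3] (faults so far: 5)
  step 6: ref 3 -> HIT, frames=[1,4,3] (faults so far: 5)
  step 7: ref 2 -> FAULT, evict 3, frames=[1,4,2] (faults so far: 6)
  step 8: ref 3 -> FAULT, evict 1, frames=[3,4,2] (faults so far: 7)
  step 9: ref 3 -> HIT, frames=[3,4,2] (faults so far: 7)
  step 10: ref 2 -> HIT, frames=[3,4,2] (faults so far: 7)
  step 11: ref 2 -> HIT, frames=[3,4,2] (faults so far: 7)
  step 12: ref 1 -> FAULT, evict 4, frames=[3,1,2] (faults so far: 8)
  step 13: ref 2 -> HIT, frames=[3,1,2] (faults so far: 8)
  FIFO total faults: 8
--- LRU ---
  step 0: ref 4 -> FAULT, frames=[4,-,-] (faults so far: 1)
  step 1: ref 2 -> FAULT, frames=[4,2,-] (faults so far: 2)
  step 2: ref 3 -> FAULT, frames=[4,2,3] (faults so far: 3)
  step 3: ref 1 -> FAULT, evict 4, frames=[1,2,3] (faults so far: 4)
  step 4: ref 4 -> FAULT, evict 2, frames=[1,4,3] (faults so far: 5)
  step 5: ref 3 -> HIT, frames=[1,4,3] (faults so far: 5)
  step 6: ref 3 -> HIT, frames=[1,4,3] (faults so far: 5)
  step 7: ref 2 -> FAULT, evict 1, frames=[2,4,3] (faults so far: 6)
  step 8: ref 3 -> HIT, frames=[2,4,3] (faults so far: 6)
  step 9: ref 3 -> HIT, frames=[2,4,3] (faults so far: 6)
  step 10: ref 2 -> HIT, frames=[2,4,3] (faults so far: 6)
  step 11: ref 2 -> HIT, frames=[2,4,3] (faults so far: 6)
  step 12: ref 1 -> FAULT, evict 4, frames=[2,1,3] (faults so far: 7)
  step 13: ref 2 -> HIT, frames=[2,1,3] (faults so far: 7)
  LRU total faults: 7
--- Optimal ---
  step 0: ref 4 -> FAULT, frames=[4,-,-] (faults so far: 1)
  step 1: ref 2 -> FAULT, frames=[4,2,-] (faults so far: 2)
  step 2: ref 3 -> FAULT, frames=[4,2,3] (faults so far: 3)
  step 3: ref 1 -> FAULT, evict 2, frames=[4,1,3] (faults so far: 4)
  step 4: ref 4 -> HIT, frames=[4,1,3] (faults so far: 4)
  step 5: ref 3 -> HIT, frames=[4,1,3] (faults so far: 4)
  step 6: ref 3 -> HIT, frames=[4,1,3] (faults so far: 4)
  step 7: ref 2 -> FAULT, evict 4, frames=[2,1,3] (faults so far: 5)
  step 8: ref 3 -> HIT, frames=[2,1,3] (faults so far: 5)
  step 9: ref 3 -> HIT, frames=[2,1,3] (faults so far: 5)
  step 10: ref 2 -> HIT, frames=[2,1,3] (faults so far: 5)
  step 11: ref 2 -> HIT, frames=[2,1,3] (faults so far: 5)
  step 12: ref 1 -> HIT, frames=[2,1,3] (faults so far: 5)
  step 13: ref 2 -> HIT, frames=[2,1,3] (faults so far: 5)
  Optimal total faults: 5

Answer: 8 7 5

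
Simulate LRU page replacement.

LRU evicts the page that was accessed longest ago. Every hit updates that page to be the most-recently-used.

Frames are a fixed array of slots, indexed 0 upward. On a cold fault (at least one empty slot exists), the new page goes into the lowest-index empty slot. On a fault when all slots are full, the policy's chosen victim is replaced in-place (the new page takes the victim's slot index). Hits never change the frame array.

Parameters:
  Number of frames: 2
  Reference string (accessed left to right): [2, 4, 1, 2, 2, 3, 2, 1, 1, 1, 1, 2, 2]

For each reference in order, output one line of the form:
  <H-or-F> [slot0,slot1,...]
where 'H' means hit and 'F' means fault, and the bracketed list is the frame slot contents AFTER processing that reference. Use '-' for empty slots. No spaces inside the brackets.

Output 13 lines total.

F [2,-]
F [2,4]
F [1,4]
F [1,2]
H [1,2]
F [3,2]
H [3,2]
F [1,2]
H [1,2]
H [1,2]
H [1,2]
H [1,2]
H [1,2]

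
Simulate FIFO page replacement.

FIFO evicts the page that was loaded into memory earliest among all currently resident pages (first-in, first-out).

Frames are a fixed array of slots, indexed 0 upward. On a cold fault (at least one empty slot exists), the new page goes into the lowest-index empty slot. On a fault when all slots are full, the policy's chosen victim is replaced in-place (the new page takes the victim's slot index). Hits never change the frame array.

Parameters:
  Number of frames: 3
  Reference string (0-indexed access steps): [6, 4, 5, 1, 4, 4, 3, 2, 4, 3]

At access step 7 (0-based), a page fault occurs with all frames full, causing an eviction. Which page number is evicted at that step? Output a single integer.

Answer: 5

Derivation:
Step 0: ref 6 -> FAULT, frames=[6,-,-]
Step 1: ref 4 -> FAULT, frames=[6,4,-]
Step 2: ref 5 -> FAULT, frames=[6,4,5]
Step 3: ref 1 -> FAULT, evict 6, frames=[1,4,5]
Step 4: ref 4 -> HIT, frames=[1,4,5]
Step 5: ref 4 -> HIT, frames=[1,4,5]
Step 6: ref 3 -> FAULT, evict 4, frames=[1,3,5]
Step 7: ref 2 -> FAULT, evict 5, frames=[1,3,2]
At step 7: evicted page 5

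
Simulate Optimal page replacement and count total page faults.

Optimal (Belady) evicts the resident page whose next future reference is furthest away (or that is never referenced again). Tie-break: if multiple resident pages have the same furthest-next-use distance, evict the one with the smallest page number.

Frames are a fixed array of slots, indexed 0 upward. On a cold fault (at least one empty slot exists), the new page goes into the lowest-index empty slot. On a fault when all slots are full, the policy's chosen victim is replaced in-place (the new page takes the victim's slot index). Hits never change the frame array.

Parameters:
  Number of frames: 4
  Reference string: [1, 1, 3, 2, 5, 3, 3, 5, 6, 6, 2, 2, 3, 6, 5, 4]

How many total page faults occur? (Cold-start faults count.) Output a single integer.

Answer: 6

Derivation:
Step 0: ref 1 → FAULT, frames=[1,-,-,-]
Step 1: ref 1 → HIT, frames=[1,-,-,-]
Step 2: ref 3 → FAULT, frames=[1,3,-,-]
Step 3: ref 2 → FAULT, frames=[1,3,2,-]
Step 4: ref 5 → FAULT, frames=[1,3,2,5]
Step 5: ref 3 → HIT, frames=[1,3,2,5]
Step 6: ref 3 → HIT, frames=[1,3,2,5]
Step 7: ref 5 → HIT, frames=[1,3,2,5]
Step 8: ref 6 → FAULT (evict 1), frames=[6,3,2,5]
Step 9: ref 6 → HIT, frames=[6,3,2,5]
Step 10: ref 2 → HIT, frames=[6,3,2,5]
Step 11: ref 2 → HIT, frames=[6,3,2,5]
Step 12: ref 3 → HIT, frames=[6,3,2,5]
Step 13: ref 6 → HIT, frames=[6,3,2,5]
Step 14: ref 5 → HIT, frames=[6,3,2,5]
Step 15: ref 4 → FAULT (evict 2), frames=[6,3,4,5]
Total faults: 6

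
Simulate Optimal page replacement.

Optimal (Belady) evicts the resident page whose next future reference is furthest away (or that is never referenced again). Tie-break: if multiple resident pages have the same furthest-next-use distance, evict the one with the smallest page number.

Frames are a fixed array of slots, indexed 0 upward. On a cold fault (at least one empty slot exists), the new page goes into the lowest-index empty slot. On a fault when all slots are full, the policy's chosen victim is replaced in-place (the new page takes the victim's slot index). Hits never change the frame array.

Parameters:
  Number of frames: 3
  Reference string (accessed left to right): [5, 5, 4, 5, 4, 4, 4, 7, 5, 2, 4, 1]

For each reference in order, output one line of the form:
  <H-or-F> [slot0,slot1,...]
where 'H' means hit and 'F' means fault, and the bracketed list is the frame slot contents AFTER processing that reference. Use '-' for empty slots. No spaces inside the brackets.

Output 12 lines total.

F [5,-,-]
H [5,-,-]
F [5,4,-]
H [5,4,-]
H [5,4,-]
H [5,4,-]
H [5,4,-]
F [5,4,7]
H [5,4,7]
F [2,4,7]
H [2,4,7]
F [1,4,7]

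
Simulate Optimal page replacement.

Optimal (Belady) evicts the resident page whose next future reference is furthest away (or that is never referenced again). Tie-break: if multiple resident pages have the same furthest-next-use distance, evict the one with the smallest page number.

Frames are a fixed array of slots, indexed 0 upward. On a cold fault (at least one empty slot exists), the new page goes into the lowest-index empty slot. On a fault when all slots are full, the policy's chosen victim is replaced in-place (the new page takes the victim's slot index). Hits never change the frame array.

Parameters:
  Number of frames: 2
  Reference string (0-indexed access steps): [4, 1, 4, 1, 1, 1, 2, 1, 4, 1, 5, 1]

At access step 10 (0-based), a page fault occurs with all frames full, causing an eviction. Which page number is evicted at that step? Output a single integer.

Step 0: ref 4 -> FAULT, frames=[4,-]
Step 1: ref 1 -> FAULT, frames=[4,1]
Step 2: ref 4 -> HIT, frames=[4,1]
Step 3: ref 1 -> HIT, frames=[4,1]
Step 4: ref 1 -> HIT, frames=[4,1]
Step 5: ref 1 -> HIT, frames=[4,1]
Step 6: ref 2 -> FAULT, evict 4, frames=[2,1]
Step 7: ref 1 -> HIT, frames=[2,1]
Step 8: ref 4 -> FAULT, evict 2, frames=[4,1]
Step 9: ref 1 -> HIT, frames=[4,1]
Step 10: ref 5 -> FAULT, evict 4, frames=[5,1]
At step 10: evicted page 4

Answer: 4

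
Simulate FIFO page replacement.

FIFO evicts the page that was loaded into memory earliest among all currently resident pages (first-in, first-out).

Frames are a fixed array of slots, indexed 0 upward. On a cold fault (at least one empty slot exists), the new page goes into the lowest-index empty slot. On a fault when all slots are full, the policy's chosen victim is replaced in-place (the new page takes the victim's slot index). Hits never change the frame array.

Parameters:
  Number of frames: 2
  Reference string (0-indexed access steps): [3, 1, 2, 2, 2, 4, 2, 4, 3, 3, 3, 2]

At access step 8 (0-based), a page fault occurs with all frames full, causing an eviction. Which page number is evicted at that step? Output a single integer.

Answer: 2

Derivation:
Step 0: ref 3 -> FAULT, frames=[3,-]
Step 1: ref 1 -> FAULT, frames=[3,1]
Step 2: ref 2 -> FAULT, evict 3, frames=[2,1]
Step 3: ref 2 -> HIT, frames=[2,1]
Step 4: ref 2 -> HIT, frames=[2,1]
Step 5: ref 4 -> FAULT, evict 1, frames=[2,4]
Step 6: ref 2 -> HIT, frames=[2,4]
Step 7: ref 4 -> HIT, frames=[2,4]
Step 8: ref 3 -> FAULT, evict 2, frames=[3,4]
At step 8: evicted page 2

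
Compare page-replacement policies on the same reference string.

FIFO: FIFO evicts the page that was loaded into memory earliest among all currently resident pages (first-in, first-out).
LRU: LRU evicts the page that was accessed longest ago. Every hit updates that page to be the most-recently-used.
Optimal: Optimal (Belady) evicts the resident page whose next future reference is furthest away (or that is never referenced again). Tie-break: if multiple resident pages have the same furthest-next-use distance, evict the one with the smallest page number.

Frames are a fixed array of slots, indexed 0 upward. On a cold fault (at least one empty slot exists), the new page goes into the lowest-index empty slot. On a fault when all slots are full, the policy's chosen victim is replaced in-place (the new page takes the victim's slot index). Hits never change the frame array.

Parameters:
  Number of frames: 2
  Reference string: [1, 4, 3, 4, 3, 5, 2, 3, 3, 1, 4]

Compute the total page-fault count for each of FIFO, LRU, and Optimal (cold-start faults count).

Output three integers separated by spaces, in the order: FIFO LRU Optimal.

--- FIFO ---
  step 0: ref 1 -> FAULT, frames=[1,-] (faults so far: 1)
  step 1: ref 4 -> FAULT, frames=[1,4] (faults so far: 2)
  step 2: ref 3 -> FAULT, evict 1, frames=[3,4] (faults so far: 3)
  step 3: ref 4 -> HIT, frames=[3,4] (faults so far: 3)
  step 4: ref 3 -> HIT, frames=[3,4] (faults so far: 3)
  step 5: ref 5 -> FAULT, evict 4, frames=[3,5] (faults so far: 4)
  step 6: ref 2 -> FAULT, evict 3, frames=[2,5] (faults so far: 5)
  step 7: ref 3 -> FAULT, evict 5, frames=[2,3] (faults so far: 6)
  step 8: ref 3 -> HIT, frames=[2,3] (faults so far: 6)
  step 9: ref 1 -> FAULT, evict 2, frames=[1,3] (faults so far: 7)
  step 10: ref 4 -> FAULT, evict 3, frames=[1,4] (faults so far: 8)
  FIFO total faults: 8
--- LRU ---
  step 0: ref 1 -> FAULT, frames=[1,-] (faults so far: 1)
  step 1: ref 4 -> FAULT, frames=[1,4] (faults so far: 2)
  step 2: ref 3 -> FAULT, evict 1, frames=[3,4] (faults so far: 3)
  step 3: ref 4 -> HIT, frames=[3,4] (faults so far: 3)
  step 4: ref 3 -> HIT, frames=[3,4] (faults so far: 3)
  step 5: ref 5 -> FAULT, evict 4, frames=[3,5] (faults so far: 4)
  step 6: ref 2 -> FAULT, evict 3, frames=[2,5] (faults so far: 5)
  step 7: ref 3 -> FAULT, evict 5, frames=[2,3] (faults so far: 6)
  step 8: ref 3 -> HIT, frames=[2,3] (faults so far: 6)
  step 9: ref 1 -> FAULT, evict 2, frames=[1,3] (faults so far: 7)
  step 10: ref 4 -> FAULT, evict 3, frames=[1,4] (faults so far: 8)
  LRU total faults: 8
--- Optimal ---
  step 0: ref 1 -> FAULT, frames=[1,-] (faults so far: 1)
  step 1: ref 4 -> FAULT, frames=[1,4] (faults so far: 2)
  step 2: ref 3 -> FAULT, evict 1, frames=[3,4] (faults so far: 3)
  step 3: ref 4 -> HIT, frames=[3,4] (faults so far: 3)
  step 4: ref 3 -> HIT, frames=[3,4] (faults so far: 3)
  step 5: ref 5 -> FAULT, evict 4, frames=[3,5] (faults so far: 4)
  step 6: ref 2 -> FAULT, evict 5, frames=[3,2] (faults so far: 5)
  step 7: ref 3 -> HIT, frames=[3,2] (faults so far: 5)
  step 8: ref 3 -> HIT, frames=[3,2] (faults so far: 5)
  step 9: ref 1 -> FAULT, evict 2, frames=[3,1] (faults so far: 6)
  step 10: ref 4 -> FAULT, evict 1, frames=[3,4] (faults so far: 7)
  Optimal total faults: 7

Answer: 8 8 7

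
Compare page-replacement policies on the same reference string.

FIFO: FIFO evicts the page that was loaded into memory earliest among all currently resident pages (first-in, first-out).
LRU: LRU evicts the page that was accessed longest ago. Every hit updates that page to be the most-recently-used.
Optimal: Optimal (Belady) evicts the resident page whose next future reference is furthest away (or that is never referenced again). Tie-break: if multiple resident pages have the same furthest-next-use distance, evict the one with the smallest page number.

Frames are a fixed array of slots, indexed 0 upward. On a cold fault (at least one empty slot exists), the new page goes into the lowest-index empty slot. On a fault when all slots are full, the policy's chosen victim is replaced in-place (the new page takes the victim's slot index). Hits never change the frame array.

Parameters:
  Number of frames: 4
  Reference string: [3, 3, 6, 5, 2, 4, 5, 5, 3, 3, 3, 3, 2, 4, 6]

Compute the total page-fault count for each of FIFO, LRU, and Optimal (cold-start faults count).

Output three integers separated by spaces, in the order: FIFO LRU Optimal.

Answer: 7 7 6

Derivation:
--- FIFO ---
  step 0: ref 3 -> FAULT, frames=[3,-,-,-] (faults so far: 1)
  step 1: ref 3 -> HIT, frames=[3,-,-,-] (faults so far: 1)
  step 2: ref 6 -> FAULT, frames=[3,6,-,-] (faults so far: 2)
  step 3: ref 5 -> FAULT, frames=[3,6,5,-] (faults so far: 3)
  step 4: ref 2 -> FAULT, frames=[3,6,5,2] (faults so far: 4)
  step 5: ref 4 -> FAULT, evict 3, frames=[4,6,5,2] (faults so far: 5)
  step 6: ref 5 -> HIT, frames=[4,6,5,2] (faults so far: 5)
  step 7: ref 5 -> HIT, frames=[4,6,5,2] (faults so far: 5)
  step 8: ref 3 -> FAULT, evict 6, frames=[4,3,5,2] (faults so far: 6)
  step 9: ref 3 -> HIT, frames=[4,3,5,2] (faults so far: 6)
  step 10: ref 3 -> HIT, frames=[4,3,5,2] (faults so far: 6)
  step 11: ref 3 -> HIT, frames=[4,3,5,2] (faults so far: 6)
  step 12: ref 2 -> HIT, frames=[4,3,5,2] (faults so far: 6)
  step 13: ref 4 -> HIT, frames=[4,3,5,2] (faults so far: 6)
  step 14: ref 6 -> FAULT, evict 5, frames=[4,3,6,2] (faults so far: 7)
  FIFO total faults: 7
--- LRU ---
  step 0: ref 3 -> FAULT, frames=[3,-,-,-] (faults so far: 1)
  step 1: ref 3 -> HIT, frames=[3,-,-,-] (faults so far: 1)
  step 2: ref 6 -> FAULT, frames=[3,6,-,-] (faults so far: 2)
  step 3: ref 5 -> FAULT, frames=[3,6,5,-] (faults so far: 3)
  step 4: ref 2 -> FAULT, frames=[3,6,5,2] (faults so far: 4)
  step 5: ref 4 -> FAULT, evict 3, frames=[4,6,5,2] (faults so far: 5)
  step 6: ref 5 -> HIT, frames=[4,6,5,2] (faults so far: 5)
  step 7: ref 5 -> HIT, frames=[4,6,5,2] (faults so far: 5)
  step 8: ref 3 -> FAULT, evict 6, frames=[4,3,5,2] (faults so far: 6)
  step 9: ref 3 -> HIT, frames=[4,3,5,2] (faults so far: 6)
  step 10: ref 3 -> HIT, frames=[4,3,5,2] (faults so far: 6)
  step 11: ref 3 -> HIT, frames=[4,3,5,2] (faults so far: 6)
  step 12: ref 2 -> HIT, frames=[4,3,5,2] (faults so far: 6)
  step 13: ref 4 -> HIT, frames=[4,3,5,2] (faults so far: 6)
  step 14: ref 6 -> FAULT, evict 5, frames=[4,3,6,2] (faults so far: 7)
  LRU total faults: 7
--- Optimal ---
  step 0: ref 3 -> FAULT, frames=[3,-,-,-] (faults so far: 1)
  step 1: ref 3 -> HIT, frames=[3,-,-,-] (faults so far: 1)
  step 2: ref 6 -> FAULT, frames=[3,6,-,-] (faults so far: 2)
  step 3: ref 5 -> FAULT, frames=[3,6,5,-] (faults so far: 3)
  step 4: ref 2 -> FAULT, frames=[3,6,5,2] (faults so far: 4)
  step 5: ref 4 -> FAULT, evict 6, frames=[3,4,5,2] (faults so far: 5)
  step 6: ref 5 -> HIT, frames=[3,4,5,2] (faults so far: 5)
  step 7: ref 5 -> HIT, frames=[3,4,5,2] (faults so far: 5)
  step 8: ref 3 -> HIT, frames=[3,4,5,2] (faults so far: 5)
  step 9: ref 3 -> HIT, frames=[3,4,5,2] (faults so far: 5)
  step 10: ref 3 -> HIT, frames=[3,4,5,2] (faults so far: 5)
  step 11: ref 3 -> HIT, frames=[3,4,5,2] (faults so far: 5)
  step 12: ref 2 -> HIT, frames=[3,4,5,2] (faults so far: 5)
  step 13: ref 4 -> HIT, frames=[3,4,5,2] (faults so far: 5)
  step 14: ref 6 -> FAULT, evict 2, frames=[3,4,5,6] (faults so far: 6)
  Optimal total faults: 6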